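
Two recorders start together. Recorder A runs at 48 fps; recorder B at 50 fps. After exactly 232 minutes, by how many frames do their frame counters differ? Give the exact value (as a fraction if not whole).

27840 frames

232 min = 13920 s.
A emits 48 × 13920 = 668160 frames; B emits 50 × 13920 = 696000.
Difference = 27840 frames; B is ahead of A.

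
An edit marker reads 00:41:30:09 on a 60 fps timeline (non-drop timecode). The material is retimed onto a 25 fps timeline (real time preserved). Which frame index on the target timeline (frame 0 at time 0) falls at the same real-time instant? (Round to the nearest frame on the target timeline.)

Source frame index: (0×3600 + 41×60 + 30) × 60 + 9 = 149409.
Real time: 149409 / (60) = 49803/20 s.
Target frame: (49803/20) × (25) = 249015/4 ≈ 62253.750 → 62254.

frame 62254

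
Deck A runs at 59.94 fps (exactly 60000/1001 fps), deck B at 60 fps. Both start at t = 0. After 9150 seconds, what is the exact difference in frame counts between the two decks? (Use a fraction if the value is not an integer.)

A emits 60000/1001 × 9150 = 549000000/1001 frames; B emits 60 × 9150 = 549000.
Difference = 549000/1001 frames (≈ 548.4515); B is ahead of A.

549000/1001 frames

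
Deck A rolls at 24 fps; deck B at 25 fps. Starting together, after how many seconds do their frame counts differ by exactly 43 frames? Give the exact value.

The gap grows by |25 − 24| = 1 frame per second.
Time for a 43-frame gap: 43 ÷ (1) = 43 s.

43 seconds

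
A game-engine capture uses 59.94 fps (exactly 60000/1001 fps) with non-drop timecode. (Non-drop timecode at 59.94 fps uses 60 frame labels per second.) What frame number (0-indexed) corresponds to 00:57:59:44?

208784

Total seconds to the label: (0 × 3600 + 57 × 60 + 59) = 3479.
Frame index = 3479 × 60 + 44 = 208784.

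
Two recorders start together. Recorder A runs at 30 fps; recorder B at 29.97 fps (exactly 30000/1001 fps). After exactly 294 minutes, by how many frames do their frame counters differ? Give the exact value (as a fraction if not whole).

75600/143 frames

294 min = 17640 s.
A emits 30 × 17640 = 529200 frames; B emits 30000/1001 × 17640 = 75600000/143.
Difference = 75600/143 frames (≈ 528.6713); B is behind A.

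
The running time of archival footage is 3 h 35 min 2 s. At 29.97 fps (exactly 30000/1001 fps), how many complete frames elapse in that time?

3 h 35 min 2 s = 12902 s.
Frames = 12902 × 30000/1001 = 387060000/1001 ≈ 386673.3267.
Complete frames: 386673.

386673 frames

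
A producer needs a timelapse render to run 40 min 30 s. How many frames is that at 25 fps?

60750 frames

40 min 30 s = 2430 s.
Frames = 2430 × 25 = 60750.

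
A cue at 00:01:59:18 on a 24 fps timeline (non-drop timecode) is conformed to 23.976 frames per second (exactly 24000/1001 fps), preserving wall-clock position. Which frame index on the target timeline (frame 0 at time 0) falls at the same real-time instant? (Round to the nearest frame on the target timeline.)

frame 2871

Source frame index: (0×3600 + 1×60 + 59) × 24 + 18 = 2874.
Real time: 2874 / (24) = 479/4 s.
Target frame: (479/4) × (24000/1001) = 2874000/1001 ≈ 2871.129 → 2871.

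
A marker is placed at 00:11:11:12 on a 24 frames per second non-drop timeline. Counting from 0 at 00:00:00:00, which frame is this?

16116

Total seconds to the label: (0 × 3600 + 11 × 60 + 11) = 671.
Frame index = 671 × 24 + 12 = 16116.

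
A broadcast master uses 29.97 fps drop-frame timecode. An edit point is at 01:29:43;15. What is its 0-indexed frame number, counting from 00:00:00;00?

Complete 10-minute blocks: 8, each 17982 frames → 143856.
Remaining 9 whole minutes in the current block: 1800 + 8 × 1798 = 16184 frames.
Within the current minute: 43 × 30 + 15 − 2 = 1303 (labels ;00/;01 skipped at this minute). Total = 143856 + 16184 + 1303 = 161343.

161343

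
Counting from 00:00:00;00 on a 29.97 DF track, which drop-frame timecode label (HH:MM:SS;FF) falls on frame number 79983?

00:44:28;23

Each 10-minute DF block holds 10 × 60 × 30 − 9 × 2 = 17982 frames. 79983 ÷ 17982 → 4 full blocks, remainder 8055.
Within the partial block the first minute is 1800 frames and each further minute 1798, so 4 further minute boundaries passed. Total skipped labels = 18 × 4 + 2 × 4 = 80.
Non-drop label index = 79983 + 80 = 80063; at 30 labels/s that is 00:44:28:23, i.e. DF 00:44:28;23.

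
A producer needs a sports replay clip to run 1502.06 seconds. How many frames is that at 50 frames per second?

75103 frames

Frames = 1502.06 × 50 = 75103.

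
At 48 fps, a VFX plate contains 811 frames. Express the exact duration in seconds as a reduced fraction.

811/48 seconds

Running time = 811 ÷ (48) = 811 × 1/48 = 811/48 s.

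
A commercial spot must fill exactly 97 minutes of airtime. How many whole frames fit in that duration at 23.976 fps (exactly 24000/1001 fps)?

97 min = 5820 s.
Frames = 5820 × 24000/1001 = 139680000/1001 ≈ 139540.4595.
Complete frames: 139540.

139540 frames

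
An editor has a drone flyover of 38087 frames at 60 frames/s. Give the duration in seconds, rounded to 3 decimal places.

Running time = 38087 × 1/60 = 38087/60 s ≈ 634.783 s.

634.783 seconds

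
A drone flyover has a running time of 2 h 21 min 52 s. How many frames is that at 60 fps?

510720 frames

2 h 21 min 52 s = 8512 s.
Frames = 8512 × 60 = 510720.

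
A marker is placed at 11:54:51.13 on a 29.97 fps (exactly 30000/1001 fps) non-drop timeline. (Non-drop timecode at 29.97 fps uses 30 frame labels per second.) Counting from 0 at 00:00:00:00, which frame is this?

frame 1286743

Total seconds to the label: (11 × 3600 + 54 × 60 + 51) = 42891.
Frame index = 42891 × 30 + 13 = 1286743.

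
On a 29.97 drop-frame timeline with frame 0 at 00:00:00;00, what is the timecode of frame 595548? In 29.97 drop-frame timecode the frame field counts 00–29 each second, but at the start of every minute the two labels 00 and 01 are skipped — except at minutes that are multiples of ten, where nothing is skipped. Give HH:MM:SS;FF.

Ten DF minutes hold 17982 frames, so frame 595548 lies in block 33 (frames 593406–611387) with 2142 frames into that block.
The block's first minute is 1800 frames and the rest 1798 each; 2142 frames reaches minute 1, so 33 × 18 + 1 × 2 = 596 labels have been skipped so far.
Adding those back, label number 595548 + 596 = 596144 at 30 labels/s is 19871 s + 14 f = 5 h 31 min 11 s frame 14, i.e. 05:31:11;14.

05:31:11;14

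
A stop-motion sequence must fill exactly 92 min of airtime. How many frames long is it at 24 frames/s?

92 min = 5520 s.
Frames = 5520 × 24 = 132480.

132480 frames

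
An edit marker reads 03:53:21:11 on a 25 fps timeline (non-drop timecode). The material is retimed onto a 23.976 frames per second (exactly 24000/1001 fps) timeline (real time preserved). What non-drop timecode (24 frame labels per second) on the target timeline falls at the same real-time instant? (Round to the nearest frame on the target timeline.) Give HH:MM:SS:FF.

03:53:07:11

Source frame index: (3×3600 + 53×60 + 21) × 25 + 11 = 350036.
Real time: 350036 / (25) = 350036/25 s.
Target frame: (350036/25) × (24000/1001) = 336034560/1001 ≈ 335698.861 → 335699.
At 24 labels/s: frame 335699 → 03:53:07:11.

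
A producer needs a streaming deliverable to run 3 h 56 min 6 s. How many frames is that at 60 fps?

849960 frames

3 h 56 min 6 s = 14166 s.
Frames = 14166 × 60 = 849960.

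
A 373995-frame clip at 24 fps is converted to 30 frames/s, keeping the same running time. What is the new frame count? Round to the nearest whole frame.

467494 frames

Frames at target rate = 373995 × (30) / (24) = 1869975/4 ≈ 467493.750.
Nearest whole frame: 467494.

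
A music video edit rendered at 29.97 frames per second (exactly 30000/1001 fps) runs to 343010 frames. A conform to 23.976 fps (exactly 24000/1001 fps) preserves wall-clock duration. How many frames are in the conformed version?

274408 frames

Target frames = source frames × (target rate / source rate) = 343010 × (24000/1001)/(30000/1001) = 343010 × 4/5 = 274408.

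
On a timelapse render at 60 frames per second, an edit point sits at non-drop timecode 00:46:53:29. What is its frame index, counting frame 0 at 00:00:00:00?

frame 168809

Total seconds to the label: (0 × 3600 + 46 × 60 + 53) = 2813.
Frame index = 2813 × 60 + 29 = 168809.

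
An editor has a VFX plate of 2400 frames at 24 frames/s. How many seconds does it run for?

100 seconds

Running time = 2400 / (24) = 100 s.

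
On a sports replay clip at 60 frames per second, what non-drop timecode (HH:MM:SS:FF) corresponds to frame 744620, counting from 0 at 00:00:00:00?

744620 ÷ 60 = 12410 full seconds, remainder 20 frames.
12410 s = 3 h 26 min 50 s.
Timecode: 03:26:50:20.

03:26:50:20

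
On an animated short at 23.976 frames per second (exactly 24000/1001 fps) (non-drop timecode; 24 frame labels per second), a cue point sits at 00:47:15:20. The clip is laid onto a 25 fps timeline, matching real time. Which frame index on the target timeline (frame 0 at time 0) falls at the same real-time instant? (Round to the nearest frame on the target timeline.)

Source frame index: (0×3600 + 47×60 + 15) × 24 + 20 = 68060.
Real time: 68060 / (24000/1001) = 3406403/1200 s.
Target frame: (3406403/1200) × (25) = 3406403/48 ≈ 70966.729 → 70967.

frame 70967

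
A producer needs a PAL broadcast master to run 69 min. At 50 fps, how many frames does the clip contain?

207000 frames

69 min = 4140 s.
Frames = 4140 × 50 = 207000.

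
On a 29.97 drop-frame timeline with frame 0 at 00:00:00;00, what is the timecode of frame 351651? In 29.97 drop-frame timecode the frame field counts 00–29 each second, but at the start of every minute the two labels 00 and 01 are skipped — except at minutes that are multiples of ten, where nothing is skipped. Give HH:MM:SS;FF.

03:15:33;13

Ten DF minutes hold 17982 frames, so frame 351651 lies in block 19 (frames 341658–359639) with 9993 frames into that block.
The block's first minute is 1800 frames and the rest 1798 each; 9993 frames reaches minute 5, so 19 × 18 + 5 × 2 = 352 labels have been skipped so far.
Adding those back, label number 351651 + 352 = 352003 at 30 labels/s is 11733 s + 13 f = 3 h 15 min 33 s frame 13, i.e. 03:15:33;13.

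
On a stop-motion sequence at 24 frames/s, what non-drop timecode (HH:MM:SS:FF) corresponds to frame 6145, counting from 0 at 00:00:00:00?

00:04:16:01

6145 ÷ 24 = 256 full seconds, remainder 1 frame.
256 s = 0 h 4 min 16 s.
Timecode: 00:04:16:01.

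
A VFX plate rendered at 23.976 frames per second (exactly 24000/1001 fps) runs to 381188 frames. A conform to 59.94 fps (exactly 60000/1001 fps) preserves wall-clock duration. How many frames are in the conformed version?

952970 frames

Frames at target rate = 381188 × (60000/1001) / (24000/1001) = 952970.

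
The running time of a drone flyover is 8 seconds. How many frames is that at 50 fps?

Frames = 8 × 50 = 400.

400 frames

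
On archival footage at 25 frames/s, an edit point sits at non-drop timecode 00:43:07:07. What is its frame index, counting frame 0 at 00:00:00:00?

64682

Total seconds to the label: (0 × 3600 + 43 × 60 + 7) = 2587.
Frame index = 2587 × 25 + 7 = 64682.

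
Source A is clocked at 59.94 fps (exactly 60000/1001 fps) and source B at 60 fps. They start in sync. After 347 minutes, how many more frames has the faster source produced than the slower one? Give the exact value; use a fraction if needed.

1249200/1001 frames

347 min = 20820 s.
A emits 60000/1001 × 20820 = 1249200000/1001 frames; B emits 60 × 20820 = 1249200.
Difference = 1249200/1001 frames (≈ 1247.9520); B is ahead of A.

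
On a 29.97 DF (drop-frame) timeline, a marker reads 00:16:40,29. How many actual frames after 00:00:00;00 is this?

Complete 10-minute blocks: 1, each 17982 frames → 17982.
Remaining 6 whole minutes in the current block: 1800 + 5 × 1798 = 10790 frames.
Within the current minute: 40 × 30 + 29 − 2 = 1227 (labels ;00/;01 skipped at this minute). Total = 17982 + 10790 + 1227 = 29999.

29999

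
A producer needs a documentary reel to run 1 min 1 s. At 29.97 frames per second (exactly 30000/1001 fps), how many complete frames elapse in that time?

1828 frames

1 min 1 s = 61 s.
Frames = 61 × 30000/1001 = 1830000/1001 ≈ 1828.1718.
Complete frames: 1828.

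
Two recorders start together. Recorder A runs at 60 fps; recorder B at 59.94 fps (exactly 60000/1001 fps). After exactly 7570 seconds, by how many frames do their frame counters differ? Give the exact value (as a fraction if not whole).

A emits 60 × 7570 = 454200 frames; B emits 60000/1001 × 7570 = 454200000/1001.
Difference = 454200/1001 frames (≈ 453.7463); B is behind A.

454200/1001 frames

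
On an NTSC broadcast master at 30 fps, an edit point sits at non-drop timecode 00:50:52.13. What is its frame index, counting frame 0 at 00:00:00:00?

Total seconds to the label: (0 × 3600 + 50 × 60 + 52) = 3052.
Frame index = 3052 × 30 + 13 = 91573.

frame 91573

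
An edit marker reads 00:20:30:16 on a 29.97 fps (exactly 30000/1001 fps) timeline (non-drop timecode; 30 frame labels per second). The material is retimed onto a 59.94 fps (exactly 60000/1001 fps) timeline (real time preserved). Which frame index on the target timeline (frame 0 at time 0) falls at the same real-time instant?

Source frame index: (0×3600 + 20×60 + 30) × 30 + 16 = 36916.
Real time: 36916 / (30000/1001) = 9238229/7500 s.
Target frame: (9238229/7500) × (60000/1001) = 73832.

frame 73832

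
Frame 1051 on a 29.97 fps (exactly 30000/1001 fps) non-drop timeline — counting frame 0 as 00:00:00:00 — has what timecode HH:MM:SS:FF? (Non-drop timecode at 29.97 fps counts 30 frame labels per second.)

1051 ÷ 30 = 35 full seconds, remainder 1 frame.
35 s = 0 h 0 min 35 s.
Timecode: 00:00:35:01.

00:00:35:01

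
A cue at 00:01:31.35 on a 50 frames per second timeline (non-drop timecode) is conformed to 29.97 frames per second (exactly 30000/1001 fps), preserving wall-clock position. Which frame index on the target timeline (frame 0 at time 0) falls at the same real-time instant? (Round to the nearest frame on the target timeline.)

Source frame index: (0×3600 + 1×60 + 31) × 50 + 35 = 4585.
Real time: 4585 / (50) = 917/10 s.
Target frame: (917/10) × (30000/1001) = 393000/143 ≈ 2748.252 → 2748.

frame 2748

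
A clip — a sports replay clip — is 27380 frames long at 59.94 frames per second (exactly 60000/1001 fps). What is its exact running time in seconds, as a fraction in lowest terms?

1370369/3000 seconds

Running time = 27380 ÷ (60000/1001) = 27380 × 1001/60000 = 1370369/3000 s.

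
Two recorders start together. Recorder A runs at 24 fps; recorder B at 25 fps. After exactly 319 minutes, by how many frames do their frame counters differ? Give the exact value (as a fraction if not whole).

319 min = 19140 s.
A emits 24 × 19140 = 459360 frames; B emits 25 × 19140 = 478500.
Difference = 19140 frames; B is ahead of A.

19140 frames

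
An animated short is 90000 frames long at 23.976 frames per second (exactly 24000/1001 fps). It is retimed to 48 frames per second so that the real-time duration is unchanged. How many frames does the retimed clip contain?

Target frames = source frames × (target rate / source rate) = 90000 × (48)/(24000/1001) = 90000 × 1001/500 = 180180.

180180 frames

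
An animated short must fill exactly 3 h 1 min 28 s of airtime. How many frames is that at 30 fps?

326640 frames

3 h 1 min 28 s = 10888 s.
Frames = 10888 × 30 = 326640.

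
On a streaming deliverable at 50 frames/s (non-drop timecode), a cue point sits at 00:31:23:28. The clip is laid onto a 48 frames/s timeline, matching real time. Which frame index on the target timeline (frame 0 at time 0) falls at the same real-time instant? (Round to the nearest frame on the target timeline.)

frame 90411

Source frame index: (0×3600 + 31×60 + 23) × 50 + 28 = 94178.
Real time: 94178 / (50) = 47089/25 s.
Target frame: (47089/25) × (48) = 2260272/25 ≈ 90410.880 → 90411.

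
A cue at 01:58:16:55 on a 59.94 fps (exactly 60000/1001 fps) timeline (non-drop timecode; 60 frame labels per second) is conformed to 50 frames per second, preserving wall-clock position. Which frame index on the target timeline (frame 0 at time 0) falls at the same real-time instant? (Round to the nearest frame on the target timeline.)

frame 355201

Source frame index: (1×3600 + 58×60 + 16) × 60 + 55 = 425815.
Real time: 425815 / (60000/1001) = 85248163/12000 s.
Target frame: (85248163/12000) × (50) = 85248163/240 ≈ 355200.679 → 355201.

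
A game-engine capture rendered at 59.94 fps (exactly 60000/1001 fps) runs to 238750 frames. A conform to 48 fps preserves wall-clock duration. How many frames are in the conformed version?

191191 frames

Target frames = source frames × (target rate / source rate) = 238750 × (48)/(60000/1001) = 238750 × 1001/1250 = 191191.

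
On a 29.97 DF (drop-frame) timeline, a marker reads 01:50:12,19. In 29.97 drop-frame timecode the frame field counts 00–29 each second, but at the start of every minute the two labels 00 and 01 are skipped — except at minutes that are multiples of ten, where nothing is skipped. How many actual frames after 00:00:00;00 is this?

198181

Complete 10-minute blocks: 11, each 17982 frames → 197802.
Remaining 0 whole minutes in the current block: 0 frames.
Within the current minute: 12 × 30 + 19 = 379. Total = 197802 + 0 + 379 = 198181.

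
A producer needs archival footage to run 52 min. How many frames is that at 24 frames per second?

52 min = 3120 s.
Frames = 3120 × 24 = 74880.

74880 frames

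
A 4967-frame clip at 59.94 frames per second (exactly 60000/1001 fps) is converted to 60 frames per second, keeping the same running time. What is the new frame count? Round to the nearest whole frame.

4972 frames

Frames at target rate = 4967 × (60) / (60000/1001) = 4971967/1000 ≈ 4971.967.
Nearest whole frame: 4972.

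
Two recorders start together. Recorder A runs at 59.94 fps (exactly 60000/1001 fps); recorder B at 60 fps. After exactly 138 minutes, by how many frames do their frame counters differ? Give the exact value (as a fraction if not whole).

138 min = 8280 s.
A emits 60000/1001 × 8280 = 496800000/1001 frames; B emits 60 × 8280 = 496800.
Difference = 496800/1001 frames (≈ 496.3037); B is ahead of A.

496800/1001 frames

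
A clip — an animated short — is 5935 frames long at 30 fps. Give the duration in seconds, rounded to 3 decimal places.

Running time = 5935 × 1/30 = 1187/6 s ≈ 197.833 s.

197.833 seconds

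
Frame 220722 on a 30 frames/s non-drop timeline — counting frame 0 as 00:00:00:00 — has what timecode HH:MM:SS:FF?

220722 ÷ 30 = 7357 full seconds, remainder 12 frames.
7357 s = 2 h 2 min 37 s.
Timecode: 02:02:37:12.

02:02:37:12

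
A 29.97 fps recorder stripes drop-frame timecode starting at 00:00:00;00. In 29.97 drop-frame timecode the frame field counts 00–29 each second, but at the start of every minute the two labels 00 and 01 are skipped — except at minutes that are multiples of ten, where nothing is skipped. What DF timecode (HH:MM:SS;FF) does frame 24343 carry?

Ten DF minutes hold 17982 frames, so frame 24343 lies in block 1 (frames 17982–35963) with 6361 frames into that block.
The block's first minute is 1800 frames and the rest 1798 each; 6361 frames reaches minute 3, so 1 × 18 + 3 × 2 = 24 labels have been skipped so far.
Adding those back, label number 24343 + 24 = 24367 at 30 labels/s is 812 s + 7 f = 0 h 13 min 32 s frame 7, i.e. 00:13:32;07.

00:13:32;07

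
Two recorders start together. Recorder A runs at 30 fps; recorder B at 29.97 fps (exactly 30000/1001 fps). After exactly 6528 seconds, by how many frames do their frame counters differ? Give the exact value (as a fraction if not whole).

195840/1001 frames

A emits 30 × 6528 = 195840 frames; B emits 30000/1001 × 6528 = 195840000/1001.
Difference = 195840/1001 frames (≈ 195.6444); B is behind A.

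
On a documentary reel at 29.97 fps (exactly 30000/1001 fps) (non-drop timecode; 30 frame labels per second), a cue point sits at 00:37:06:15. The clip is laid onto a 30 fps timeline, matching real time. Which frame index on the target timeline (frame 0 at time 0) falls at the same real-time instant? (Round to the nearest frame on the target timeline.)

frame 66862

Source frame index: (0×3600 + 37×60 + 6) × 30 + 15 = 66795.
Real time: 66795 / (30000/1001) = 4457453/2000 s.
Target frame: (4457453/2000) × (30) = 13372359/200 ≈ 66861.795 → 66862.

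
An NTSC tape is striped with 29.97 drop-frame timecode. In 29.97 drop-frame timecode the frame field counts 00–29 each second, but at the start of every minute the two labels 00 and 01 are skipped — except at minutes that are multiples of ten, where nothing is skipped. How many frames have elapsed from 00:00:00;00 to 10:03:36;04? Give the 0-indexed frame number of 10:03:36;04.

1085398

As if non-drop at 30 labels/s: (10 × 3600 + 3 × 60 + 36) × 30 + 4 = 1086484.
Minute boundaries passed: 603; those not divisible by 10: 603 − 60 = 543; dropped labels = 2 × 543 = 1086.
Actual frame index = 1086484 − 1086 = 1085398.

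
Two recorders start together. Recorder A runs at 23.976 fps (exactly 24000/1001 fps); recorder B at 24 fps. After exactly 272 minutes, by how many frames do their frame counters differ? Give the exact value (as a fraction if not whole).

272 min = 16320 s.
A emits 24000/1001 × 16320 = 391680000/1001 frames; B emits 24 × 16320 = 391680.
Difference = 391680/1001 frames (≈ 391.2887); B is ahead of A.

391680/1001 frames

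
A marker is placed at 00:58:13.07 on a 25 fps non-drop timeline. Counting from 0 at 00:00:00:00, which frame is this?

Total seconds to the label: (0 × 3600 + 58 × 60 + 13) = 3493.
Frame index = 3493 × 25 + 7 = 87332.

87332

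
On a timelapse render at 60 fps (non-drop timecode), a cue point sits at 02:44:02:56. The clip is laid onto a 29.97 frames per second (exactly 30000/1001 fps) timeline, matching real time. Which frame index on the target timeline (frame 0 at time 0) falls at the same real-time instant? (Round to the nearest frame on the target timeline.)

frame 294993

Source frame index: (2×3600 + 44×60 + 2) × 60 + 56 = 590576.
Real time: 590576 / (60) = 147644/15 s.
Target frame: (147644/15) × (30000/1001) = 42184000/143 ≈ 294993.007 → 294993.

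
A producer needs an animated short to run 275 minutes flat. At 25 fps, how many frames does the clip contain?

275 min = 16500 s.
Frames = 16500 × 25 = 412500.

412500 frames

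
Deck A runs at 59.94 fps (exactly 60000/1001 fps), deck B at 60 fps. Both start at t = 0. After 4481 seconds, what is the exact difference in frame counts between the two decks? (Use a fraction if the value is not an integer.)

268860/1001 frames

A emits 60000/1001 × 4481 = 268860000/1001 frames; B emits 60 × 4481 = 268860.
Difference = 268860/1001 frames (≈ 268.5914); B is ahead of A.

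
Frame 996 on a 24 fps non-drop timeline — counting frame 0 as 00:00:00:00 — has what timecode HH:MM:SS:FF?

996 ÷ 24 = 41 full seconds, remainder 12 frames.
41 s = 0 h 0 min 41 s.
Timecode: 00:00:41:12.

00:00:41:12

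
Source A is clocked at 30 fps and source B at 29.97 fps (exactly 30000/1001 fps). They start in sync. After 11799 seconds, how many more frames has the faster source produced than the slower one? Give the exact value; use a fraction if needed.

353970/1001 frames

A emits 30 × 11799 = 353970 frames; B emits 30000/1001 × 11799 = 353970000/1001.
Difference = 353970/1001 frames (≈ 353.6164); B is behind A.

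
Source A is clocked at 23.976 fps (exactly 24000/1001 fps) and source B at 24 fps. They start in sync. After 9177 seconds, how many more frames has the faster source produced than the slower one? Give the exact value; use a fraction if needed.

A emits 24000/1001 × 9177 = 31464000/143 frames; B emits 24 × 9177 = 220248.
Difference = 31464/143 frames (≈ 220.0280); B is ahead of A.

31464/143 frames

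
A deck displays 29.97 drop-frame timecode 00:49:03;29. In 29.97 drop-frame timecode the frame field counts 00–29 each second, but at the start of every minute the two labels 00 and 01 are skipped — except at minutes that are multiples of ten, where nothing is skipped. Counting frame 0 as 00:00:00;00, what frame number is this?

88229

Complete 10-minute blocks: 4, each 17982 frames → 71928.
Remaining 9 whole minutes in the current block: 1800 + 8 × 1798 = 16184 frames.
Within the current minute: 3 × 30 + 29 − 2 = 117 (labels ;00/;01 skipped at this minute). Total = 71928 + 16184 + 117 = 88229.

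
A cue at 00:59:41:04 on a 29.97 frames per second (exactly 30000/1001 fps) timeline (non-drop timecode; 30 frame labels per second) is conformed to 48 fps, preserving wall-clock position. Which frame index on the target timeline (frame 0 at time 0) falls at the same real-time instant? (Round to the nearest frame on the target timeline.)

frame 172066

Source frame index: (0×3600 + 59×60 + 41) × 30 + 4 = 107434.
Real time: 107434 / (30000/1001) = 53770717/15000 s.
Target frame: (53770717/15000) × (48) = 107541434/625 ≈ 172066.294 → 172066.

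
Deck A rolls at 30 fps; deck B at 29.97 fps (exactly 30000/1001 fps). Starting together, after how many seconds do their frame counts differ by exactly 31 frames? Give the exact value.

31031/30 seconds

The gap grows by |30000/1001 − 30| = 30/1001 frames per second.
Time for a 31-frame gap: 31 ÷ (30/1001) = 31031/30 s.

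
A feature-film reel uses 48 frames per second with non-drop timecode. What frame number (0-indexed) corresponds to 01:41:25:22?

Total seconds to the label: (1 × 3600 + 41 × 60 + 25) = 6085.
Frame index = 6085 × 48 + 22 = 292102.

frame 292102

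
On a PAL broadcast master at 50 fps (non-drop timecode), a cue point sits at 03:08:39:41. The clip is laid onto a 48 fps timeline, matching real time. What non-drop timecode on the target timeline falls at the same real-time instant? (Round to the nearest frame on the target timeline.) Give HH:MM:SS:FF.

03:08:39:39

Source frame index: (3×3600 + 8×60 + 39) × 50 + 41 = 565991.
Real time: 565991 / (50) = 565991/50 s.
Target frame: (565991/50) × (48) = 13583784/25 ≈ 543351.360 → 543351.
At 48 labels/s: frame 543351 → 03:08:39:39.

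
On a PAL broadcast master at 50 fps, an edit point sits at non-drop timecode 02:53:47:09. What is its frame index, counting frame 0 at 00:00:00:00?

Total seconds to the label: (2 × 3600 + 53 × 60 + 47) = 10427.
Frame index = 10427 × 50 + 9 = 521359.

frame 521359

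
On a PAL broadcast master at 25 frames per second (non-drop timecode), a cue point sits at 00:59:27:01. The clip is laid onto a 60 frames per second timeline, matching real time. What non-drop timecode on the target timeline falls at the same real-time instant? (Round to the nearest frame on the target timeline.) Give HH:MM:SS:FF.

00:59:27:02

Source frame index: (0×3600 + 59×60 + 27) × 25 + 1 = 89176.
Real time: 89176 / (25) = 89176/25 s.
Target frame: (89176/25) × (60) = 1070112/5 ≈ 214022.400 → 214022.
At 60 labels/s: frame 214022 → 00:59:27:02.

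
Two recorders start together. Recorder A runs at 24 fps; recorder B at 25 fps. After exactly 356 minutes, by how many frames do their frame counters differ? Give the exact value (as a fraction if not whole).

21360 frames

356 min = 21360 s.
A emits 24 × 21360 = 512640 frames; B emits 25 × 21360 = 534000.
Difference = 21360 frames; B is ahead of A.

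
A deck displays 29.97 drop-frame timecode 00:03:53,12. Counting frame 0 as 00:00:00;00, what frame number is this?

Complete 10-minute blocks: 0, each 17982 frames → 0.
Remaining 3 whole minutes in the current block: 1800 + 2 × 1798 = 5396 frames.
Within the current minute: 53 × 30 + 12 − 2 = 1600 (labels ;00/;01 skipped at this minute). Total = 0 + 5396 + 1600 = 6996.

6996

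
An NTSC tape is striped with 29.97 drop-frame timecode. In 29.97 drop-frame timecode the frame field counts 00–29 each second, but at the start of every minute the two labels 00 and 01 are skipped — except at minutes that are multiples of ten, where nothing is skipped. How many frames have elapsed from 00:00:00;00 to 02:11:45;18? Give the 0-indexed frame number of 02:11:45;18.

As if non-drop at 30 labels/s: (2 × 3600 + 11 × 60 + 45) × 30 + 18 = 237168.
Minute boundaries passed: 131; those not divisible by 10: 131 − 13 = 118; dropped labels = 2 × 118 = 236.
Actual frame index = 237168 − 236 = 236932.

236932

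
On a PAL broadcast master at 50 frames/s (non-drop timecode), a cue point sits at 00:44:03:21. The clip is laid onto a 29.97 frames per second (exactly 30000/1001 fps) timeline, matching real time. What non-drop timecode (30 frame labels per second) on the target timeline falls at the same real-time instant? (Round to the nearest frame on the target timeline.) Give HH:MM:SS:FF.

00:44:00:23

Source frame index: (0×3600 + 44×60 + 3) × 50 + 21 = 132171.
Real time: 132171 / (50) = 132171/50 s.
Target frame: (132171/50) × (30000/1001) = 6100200/77 ≈ 79223.377 → 79223.
At 30 labels/s: frame 79223 → 00:44:00:23.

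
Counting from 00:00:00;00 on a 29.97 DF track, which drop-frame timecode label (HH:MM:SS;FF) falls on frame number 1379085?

Each 10-minute DF block holds 10 × 60 × 30 − 9 × 2 = 17982 frames. 1379085 ÷ 17982 → 76 full blocks, remainder 12453.
Within the partial block the first minute is 1800 frames and each further minute 1798, so 6 further minute boundaries passed. Total skipped labels = 18 × 76 + 2 × 6 = 1380.
Non-drop label index = 1379085 + 1380 = 1380465; at 30 labels/s that is 12:46:55:15, i.e. DF 12:46:55;15.

12:46:55;15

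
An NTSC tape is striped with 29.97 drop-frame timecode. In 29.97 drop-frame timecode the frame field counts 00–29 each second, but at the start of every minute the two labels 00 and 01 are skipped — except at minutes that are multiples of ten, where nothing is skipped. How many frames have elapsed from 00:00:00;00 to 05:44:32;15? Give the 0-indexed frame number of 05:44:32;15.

619555

Complete 10-minute blocks: 34, each 17982 frames → 611388.
Remaining 4 whole minutes in the current block: 1800 + 3 × 1798 = 7194 frames.
Within the current minute: 32 × 30 + 15 − 2 = 973 (labels ;00/;01 skipped at this minute). Total = 611388 + 7194 + 973 = 619555.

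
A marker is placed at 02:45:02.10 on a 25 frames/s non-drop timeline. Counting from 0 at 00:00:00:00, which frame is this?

frame 247560

Total seconds to the label: (2 × 3600 + 45 × 60 + 2) = 9902.
Frame index = 9902 × 25 + 10 = 247560.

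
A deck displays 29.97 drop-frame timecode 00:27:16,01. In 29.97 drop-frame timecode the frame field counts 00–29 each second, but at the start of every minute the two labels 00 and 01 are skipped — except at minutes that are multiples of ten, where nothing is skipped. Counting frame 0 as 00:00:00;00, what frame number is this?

49031

As if non-drop at 30 labels/s: (0 × 3600 + 27 × 60 + 16) × 30 + 1 = 49081.
Minute boundaries passed: 27; those not divisible by 10: 27 − 2 = 25; dropped labels = 2 × 25 = 50.
Actual frame index = 49081 − 50 = 49031.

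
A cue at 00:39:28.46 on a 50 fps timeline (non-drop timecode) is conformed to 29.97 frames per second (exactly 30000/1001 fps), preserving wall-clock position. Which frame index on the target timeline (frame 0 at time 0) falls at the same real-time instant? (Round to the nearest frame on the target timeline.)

Source frame index: (0×3600 + 39×60 + 28) × 50 + 46 = 118446.
Real time: 118446 / (50) = 59223/25 s.
Target frame: (59223/25) × (30000/1001) = 71067600/1001 ≈ 70996.603 → 70997.

frame 70997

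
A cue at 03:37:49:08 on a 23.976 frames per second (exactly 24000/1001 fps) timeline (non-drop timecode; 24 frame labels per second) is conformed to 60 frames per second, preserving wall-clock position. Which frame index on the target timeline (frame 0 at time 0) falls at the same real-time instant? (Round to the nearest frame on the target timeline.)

frame 784944

Source frame index: (3×3600 + 37×60 + 49) × 24 + 8 = 313664.
Real time: 313664 / (24000/1001) = 4905901/375 s.
Target frame: (4905901/375) × (60) = 19623604/25 ≈ 784944.160 → 784944.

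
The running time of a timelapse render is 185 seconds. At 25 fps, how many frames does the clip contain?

4625 frames

Frames = 185 × 25 = 4625.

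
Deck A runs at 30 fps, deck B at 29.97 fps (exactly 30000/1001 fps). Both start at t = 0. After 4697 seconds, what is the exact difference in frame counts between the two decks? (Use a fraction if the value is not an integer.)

1830/13 frames

A emits 30 × 4697 = 140910 frames; B emits 30000/1001 × 4697 = 1830000/13.
Difference = 1830/13 frames (≈ 140.7692); B is behind A.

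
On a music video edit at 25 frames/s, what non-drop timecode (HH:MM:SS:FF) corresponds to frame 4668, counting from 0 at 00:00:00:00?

4668 ÷ 25 = 186 full seconds, remainder 18 frames.
186 s = 0 h 3 min 6 s.
Timecode: 00:03:06:18.

00:03:06:18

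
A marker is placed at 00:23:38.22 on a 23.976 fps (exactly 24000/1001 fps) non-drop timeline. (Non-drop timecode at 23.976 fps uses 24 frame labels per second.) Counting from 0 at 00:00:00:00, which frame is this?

frame 34054

Total seconds to the label: (0 × 3600 + 23 × 60 + 38) = 1418.
Frame index = 1418 × 24 + 22 = 34054.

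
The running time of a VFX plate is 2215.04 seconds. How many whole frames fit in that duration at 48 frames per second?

106321 frames

Frames = 2215.04 × 48 = 2658048/25 ≈ 106321.9200.
Complete frames: 106321.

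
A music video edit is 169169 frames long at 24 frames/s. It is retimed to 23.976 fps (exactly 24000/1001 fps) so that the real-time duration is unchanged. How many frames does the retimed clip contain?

169000 frames

Target frames = source frames × (target rate / source rate) = 169169 × (24000/1001)/(24) = 169169 × 1000/1001 = 169000.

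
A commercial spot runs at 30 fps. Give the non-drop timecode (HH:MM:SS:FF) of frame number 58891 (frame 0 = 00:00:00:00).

58891 ÷ 30 = 1963 full seconds, remainder 1 frame.
1963 s = 0 h 32 min 43 s.
Timecode: 00:32:43:01.

00:32:43:01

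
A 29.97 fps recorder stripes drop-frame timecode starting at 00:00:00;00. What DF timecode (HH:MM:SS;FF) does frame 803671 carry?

07:26:55;25

Each 10-minute DF block holds 10 × 60 × 30 − 9 × 2 = 17982 frames. 803671 ÷ 17982 → 44 full blocks, remainder 12463.
Within the partial block the first minute is 1800 frames and each further minute 1798, so 6 further minute boundaries passed. Total skipped labels = 18 × 44 + 2 × 6 = 804.
Non-drop label index = 803671 + 804 = 804475; at 30 labels/s that is 07:26:55:25, i.e. DF 07:26:55;25.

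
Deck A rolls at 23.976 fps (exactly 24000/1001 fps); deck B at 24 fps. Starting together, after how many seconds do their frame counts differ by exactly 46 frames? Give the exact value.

The gap grows by |24 − 24000/1001| = 24/1001 frames per second.
Time for a 46-frame gap: 46 ÷ (24/1001) = 23023/12 s.

23023/12 seconds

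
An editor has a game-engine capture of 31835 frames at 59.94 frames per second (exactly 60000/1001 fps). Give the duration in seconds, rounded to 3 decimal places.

Running time = 31835 × 1001/60000 = 6373367/12000 s ≈ 531.114 s.

531.114 seconds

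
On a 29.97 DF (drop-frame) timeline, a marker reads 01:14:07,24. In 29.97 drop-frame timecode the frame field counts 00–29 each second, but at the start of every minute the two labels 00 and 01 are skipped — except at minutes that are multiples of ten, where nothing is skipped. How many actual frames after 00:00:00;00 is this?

133300

As if non-drop at 30 labels/s: (1 × 3600 + 14 × 60 + 7) × 30 + 24 = 133434.
Minute boundaries passed: 74; those not divisible by 10: 74 − 7 = 67; dropped labels = 2 × 67 = 134.
Actual frame index = 133434 − 134 = 133300.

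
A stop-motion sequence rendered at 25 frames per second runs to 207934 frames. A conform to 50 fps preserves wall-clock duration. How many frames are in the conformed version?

415868 frames

Target frames = source frames × (target rate / source rate) = 207934 × (50)/(25) = 207934 × 2 = 415868.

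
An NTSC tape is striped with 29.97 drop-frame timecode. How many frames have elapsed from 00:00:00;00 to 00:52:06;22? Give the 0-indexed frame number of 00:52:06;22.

As if non-drop at 30 labels/s: (0 × 3600 + 52 × 60 + 6) × 30 + 22 = 93802.
Minute boundaries passed: 52; those not divisible by 10: 52 − 5 = 47; dropped labels = 2 × 47 = 94.
Actual frame index = 93802 − 94 = 93708.

93708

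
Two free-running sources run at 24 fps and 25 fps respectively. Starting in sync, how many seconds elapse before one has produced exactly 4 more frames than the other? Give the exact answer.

4 seconds

The gap grows by |25 − 24| = 1 frame per second.
Time for a 4-frame gap: 4 ÷ (1) = 4 s.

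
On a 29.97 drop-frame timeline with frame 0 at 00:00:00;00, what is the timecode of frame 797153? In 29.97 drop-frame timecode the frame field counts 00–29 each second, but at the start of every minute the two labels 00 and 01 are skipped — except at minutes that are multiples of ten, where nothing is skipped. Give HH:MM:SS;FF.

Ten DF minutes hold 17982 frames, so frame 797153 lies in block 44 (frames 791208–809189) with 5945 frames into that block.
The block's first minute is 1800 frames and the rest 1798 each; 5945 frames reaches minute 3, so 44 × 18 + 3 × 2 = 798 labels have been skipped so far.
Adding those back, label number 797153 + 798 = 797951 at 30 labels/s is 26598 s + 11 f = 7 h 23 min 18 s frame 11, i.e. 07:23:18;11.

07:23:18;11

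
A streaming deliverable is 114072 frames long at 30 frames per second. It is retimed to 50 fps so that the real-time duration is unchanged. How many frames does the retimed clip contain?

190120 frames

Target frames = source frames × (target rate / source rate) = 114072 × (50)/(30) = 114072 × 5/3 = 190120.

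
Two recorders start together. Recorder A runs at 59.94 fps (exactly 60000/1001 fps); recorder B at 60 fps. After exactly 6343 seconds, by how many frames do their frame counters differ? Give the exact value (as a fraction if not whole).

380580/1001 frames

A emits 60000/1001 × 6343 = 380580000/1001 frames; B emits 60 × 6343 = 380580.
Difference = 380580/1001 frames (≈ 380.1998); B is ahead of A.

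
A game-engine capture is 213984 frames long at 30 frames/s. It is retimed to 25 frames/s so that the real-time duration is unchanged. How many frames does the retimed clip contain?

178320 frames

Target frames = source frames × (target rate / source rate) = 213984 × (25)/(30) = 213984 × 5/6 = 178320.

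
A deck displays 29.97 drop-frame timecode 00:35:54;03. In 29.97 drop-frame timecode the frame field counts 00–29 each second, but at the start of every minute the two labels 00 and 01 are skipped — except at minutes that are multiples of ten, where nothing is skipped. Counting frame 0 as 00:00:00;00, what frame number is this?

64559

Complete 10-minute blocks: 3, each 17982 frames → 53946.
Remaining 5 whole minutes in the current block: 1800 + 4 × 1798 = 8992 frames.
Within the current minute: 54 × 30 + 3 − 2 = 1621 (labels ;00/;01 skipped at this minute). Total = 53946 + 8992 + 1621 = 64559.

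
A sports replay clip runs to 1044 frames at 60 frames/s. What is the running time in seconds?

17.4 seconds

Running time = 1044 / (60) = 17.4 s.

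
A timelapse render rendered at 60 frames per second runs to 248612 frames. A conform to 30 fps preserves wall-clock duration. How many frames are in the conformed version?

124306 frames

Target frames = source frames × (target rate / source rate) = 248612 × (30)/(60) = 248612 × 1/2 = 124306.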